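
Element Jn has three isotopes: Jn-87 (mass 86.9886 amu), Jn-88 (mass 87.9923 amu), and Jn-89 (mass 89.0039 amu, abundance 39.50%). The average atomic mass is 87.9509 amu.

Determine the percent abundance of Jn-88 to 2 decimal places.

16.56%

The remaining 60.50% is split between Jn-87 (fraction x) and Jn-88 (fraction 0.6050 − x).
Substituting: 86.9886x + 87.9923(0.6050 − x) = 52.7943595
(86.9886 − 87.9923)x = -0.440982  ⇒  x = 0.43936, y = 0.16564
Jn-87: 43.94%, Jn-88: 16.56%.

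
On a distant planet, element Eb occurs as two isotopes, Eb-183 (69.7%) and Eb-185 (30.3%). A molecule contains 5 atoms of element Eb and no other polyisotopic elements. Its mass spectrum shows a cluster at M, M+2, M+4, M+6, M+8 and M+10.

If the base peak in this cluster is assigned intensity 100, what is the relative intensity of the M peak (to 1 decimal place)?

Binomial terms of (0.697 + 0.303)^5: M 0.1645, M+2 0.3576, M+4 0.3109, M+6 0.1351, M+8 0.0294, M+10 0.0026 → M+2 is the base peak.
P(M+2) = C(5,1) × 0.697^4 × 0.303^1 = 5 × 0.23601038 × 0.3030 = 0.357556 (base)
P(M) = C(5,0) × 0.697^5 × 0.303^0 = 1 × 0.16449924 × 1.0000 = 0.164499
Relative intensity = 0.164499 / 0.357556 × 100 = 46.0

46.0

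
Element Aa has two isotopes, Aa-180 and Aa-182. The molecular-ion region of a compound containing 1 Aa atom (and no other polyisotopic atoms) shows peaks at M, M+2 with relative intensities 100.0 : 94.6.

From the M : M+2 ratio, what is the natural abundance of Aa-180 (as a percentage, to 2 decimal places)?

Let p = fractional abundance of Aa-180. I(M+2)/I(M) = [C(1,1)·p^0·(1−p)] / p^1 = 1·(1−p)/p = 94.6/100.0 = 0.9460
(1−p)/p = 0.9460/1 = 0.9460  ⇒  p = 1/(1 + 0.9460) = 0.5139
Aa-180: 51.39%, Aa-182: 48.61%.

51.39%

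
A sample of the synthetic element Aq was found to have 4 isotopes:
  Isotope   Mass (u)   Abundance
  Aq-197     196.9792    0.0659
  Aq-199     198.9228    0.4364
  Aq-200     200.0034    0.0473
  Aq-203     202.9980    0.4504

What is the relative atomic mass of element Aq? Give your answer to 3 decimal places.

Average mass = Σ (abundance × isotope mass) = 0.0659 × 196.9792 + 0.4364 × 198.9228 + 0.0473 × 200.0034 + 0.4504 × 202.9980
= 12.98093 + 86.80991 + 9.46016 + 91.43030 = 200.68130 u

200.681 u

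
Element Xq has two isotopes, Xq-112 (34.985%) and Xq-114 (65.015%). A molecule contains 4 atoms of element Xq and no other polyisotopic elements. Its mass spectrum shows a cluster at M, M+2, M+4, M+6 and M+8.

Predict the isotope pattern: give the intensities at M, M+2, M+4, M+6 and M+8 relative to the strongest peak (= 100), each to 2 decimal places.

Each Xq atom is independently Xq-112 (p = 0.34985) or Xq-114 (q = 0.65015); the cluster is the binomial expansion (p + q)^4.
P(M) = 0.34985^4 = 0.014981
P(M+2) = 4 × 0.34985^3 × 0.65015^1 = 0.111357
P(M+4) = 6 × 0.34985^2 × 0.65015^2 = 0.310415
P(M+6) = 4 × 0.34985^1 × 0.65015^3 = 0.384576
P(M+8) = 0.65015^4 = 0.178671
The M+6 peak is largest (0.384576); scaling to 100 gives 3.90 : 28.96 : 80.72 : 100.00 : 46.46.

3.90 : 28.96 : 80.72 : 100.00 : 46.46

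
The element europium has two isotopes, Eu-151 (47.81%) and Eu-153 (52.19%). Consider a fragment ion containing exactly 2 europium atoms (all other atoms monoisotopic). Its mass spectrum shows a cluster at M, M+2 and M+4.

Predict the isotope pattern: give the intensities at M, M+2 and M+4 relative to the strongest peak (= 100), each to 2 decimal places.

Each Eu atom is independently Eu-151 (p = 0.4781) or Eu-153 (q = 0.5219); the cluster is the binomial expansion (p + q)^2.
P(M) = 0.4781^2 = 0.228580
P(M+2) = 2 × 0.4781^1 × 0.5219^1 = 0.499041
P(M+4) = 0.5219^2 = 0.272380
The M+2 peak is largest (0.499041); scaling to 100 gives 45.80 : 100.00 : 54.58.

45.80 : 100.00 : 54.58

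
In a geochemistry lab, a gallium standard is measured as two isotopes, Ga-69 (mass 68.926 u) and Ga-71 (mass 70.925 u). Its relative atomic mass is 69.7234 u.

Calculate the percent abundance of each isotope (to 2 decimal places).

Writing the weighted mean with unknown fraction x of Ga-69:
68.926·x + 70.925·(1 − x) = 69.7234
(68.926 − 70.925)·x = 69.7234 − 70.925
x = -1.2016 / -1.999 = 0.60110 → 60.11% Ga-69, 39.89% Ga-71.

Ga-69: 60.11%, Ga-71: 39.89%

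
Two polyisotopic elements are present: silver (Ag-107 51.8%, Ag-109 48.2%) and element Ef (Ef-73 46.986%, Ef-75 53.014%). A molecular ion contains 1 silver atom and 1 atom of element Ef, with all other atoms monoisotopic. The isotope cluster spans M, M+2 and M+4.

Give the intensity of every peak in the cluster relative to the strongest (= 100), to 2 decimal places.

Silver pattern (n=1): 0.5180 : 0.4820
Element Ef pattern (n=1): 0.46986 : 0.53014
Convolve the two distributions (both contribute in 2-u steps):
  M: 0.5180×0.46986 = 0.243387
  M+2: 0.5180×0.53014 + 0.4820×0.46986 = 0.501085
  M+4: 0.4820×0.53014 = 0.255527
Scale to base peak (0.501085) = 100: 48.57 : 100.00 : 50.99

48.57 : 100.00 : 50.99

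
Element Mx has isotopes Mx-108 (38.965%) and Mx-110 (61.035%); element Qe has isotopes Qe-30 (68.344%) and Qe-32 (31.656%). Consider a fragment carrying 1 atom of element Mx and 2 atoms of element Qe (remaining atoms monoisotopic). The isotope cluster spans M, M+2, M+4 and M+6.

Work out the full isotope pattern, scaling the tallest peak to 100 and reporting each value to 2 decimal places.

Element Mx pattern (n=1): 0.38965 : 0.61035
Element Qe pattern (n=2): 0.46709023 : 0.43269953 : 0.10021023
Convolve the two distributions (both contribute in 2-u steps):
  M: 0.38965×0.46709023 = 0.182002
  M+2: 0.38965×0.43269953 + 0.61035×0.46709023 = 0.453690
  M+4: 0.38965×0.10021023 + 0.61035×0.43269953 = 0.303145
  M+6: 0.61035×0.10021023 = 0.061163
Scale to base peak (0.453690) = 100: 40.12 : 100.00 : 66.82 : 13.48

40.12 : 100.00 : 66.82 : 13.48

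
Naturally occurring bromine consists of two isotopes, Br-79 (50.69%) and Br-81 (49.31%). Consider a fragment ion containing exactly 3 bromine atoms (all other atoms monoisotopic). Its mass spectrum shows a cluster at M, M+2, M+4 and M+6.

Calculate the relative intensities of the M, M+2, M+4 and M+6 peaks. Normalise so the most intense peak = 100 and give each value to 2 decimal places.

34.27 : 100.00 : 97.28 : 31.54

Expanding (0.5069 + 0.4931)^3:
P(M) = 0.5069^3 = 0.130247
P(M+2) = 3 × 0.5069^2 × 0.4931^1 = 0.380103
P(M+4) = 3 × 0.5069^1 × 0.4931^2 = 0.369755
P(M+6) = 0.4931^3 = 0.119896
The M+2 peak is largest (0.380103); scaling to 100 gives 34.27 : 100.00 : 97.28 : 31.54.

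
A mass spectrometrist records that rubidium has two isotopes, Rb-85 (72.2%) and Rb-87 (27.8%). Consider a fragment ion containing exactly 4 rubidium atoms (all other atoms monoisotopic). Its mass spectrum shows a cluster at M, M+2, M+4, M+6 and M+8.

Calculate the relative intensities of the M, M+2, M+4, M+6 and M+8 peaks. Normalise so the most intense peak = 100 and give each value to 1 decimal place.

Each Rb atom is independently Rb-85 (p = 0.722) or Rb-87 (q = 0.278); the cluster is the binomial expansion (p + q)^4.
P(M) = 0.722^4 = 0.271737
P(M+2) = 4 × 0.722^3 × 0.278^1 = 0.418520
P(M+4) = 6 × 0.722^2 × 0.278^2 = 0.241721
P(M+6) = 4 × 0.722^1 × 0.278^3 = 0.062049
P(M+8) = 0.278^4 = 0.005973
The M+2 peak is largest (0.418520); scaling to 100 gives 64.9 : 100.0 : 57.8 : 14.8 : 1.4.

64.9 : 100.0 : 57.8 : 14.8 : 1.4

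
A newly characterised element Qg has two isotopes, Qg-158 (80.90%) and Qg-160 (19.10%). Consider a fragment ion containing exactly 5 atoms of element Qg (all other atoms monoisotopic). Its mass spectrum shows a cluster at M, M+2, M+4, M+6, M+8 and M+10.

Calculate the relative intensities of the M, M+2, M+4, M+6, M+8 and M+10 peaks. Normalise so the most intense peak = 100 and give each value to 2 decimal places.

84.71 : 100.00 : 47.22 : 11.15 : 1.32 : 0.06

Expanding (0.8090 + 0.1910)^5:
P(M) = 0.8090^5 = 0.346531
P(M+2) = 5 × 0.8090^4 × 0.1910^1 = 0.409070
P(M+4) = 10 × 0.8090^3 × 0.1910^2 = 0.193158
P(M+6) = 10 × 0.8090^2 × 0.1910^3 = 0.045603
P(M+8) = 5 × 0.8090^1 × 0.1910^4 = 0.005383
P(M+10) = 0.1910^5 = 0.000254
The M+2 peak is largest (0.409070); scaling to 100 gives 84.71 : 100.00 : 47.22 : 11.15 : 1.32 : 0.06.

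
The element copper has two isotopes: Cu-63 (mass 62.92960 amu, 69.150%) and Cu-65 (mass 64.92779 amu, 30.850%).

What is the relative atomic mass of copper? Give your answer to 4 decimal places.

The abundance-weighted mean is 0.69150 × 62.92960 + 0.30850 × 64.92779
= 43.515818 + 20.030223 = 63.546041 amu

63.5460 amu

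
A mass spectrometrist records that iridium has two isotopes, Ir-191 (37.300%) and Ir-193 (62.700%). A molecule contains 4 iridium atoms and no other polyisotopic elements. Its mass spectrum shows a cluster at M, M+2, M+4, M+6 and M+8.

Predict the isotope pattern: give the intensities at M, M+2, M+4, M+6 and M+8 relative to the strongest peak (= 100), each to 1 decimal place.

5.3 : 35.4 : 89.2 : 100.0 : 42.0

Expanding (0.37300 + 0.62700)^4:
P(M) = 0.37300^4 = 0.019357
P(M+2) = 4 × 0.37300^3 × 0.62700^1 = 0.130153
P(M+4) = 6 × 0.37300^2 × 0.62700^2 = 0.328174
P(M+6) = 4 × 0.37300^1 × 0.62700^3 = 0.367766
P(M+8) = 0.62700^4 = 0.154550
The M+6 peak is largest (0.367766); scaling to 100 gives 5.3 : 35.4 : 89.2 : 100.0 : 42.0.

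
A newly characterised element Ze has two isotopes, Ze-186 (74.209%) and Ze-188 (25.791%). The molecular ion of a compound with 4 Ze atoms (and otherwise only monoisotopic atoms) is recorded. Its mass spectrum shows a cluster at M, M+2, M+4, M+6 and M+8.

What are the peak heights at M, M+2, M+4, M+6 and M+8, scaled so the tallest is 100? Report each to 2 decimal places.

71.93 : 100.00 : 52.13 : 12.08 : 1.05

Expanding (0.74209 + 0.25791)^4:
P(M) = 0.74209^4 = 0.303268
P(M+2) = 4 × 0.74209^3 × 0.25791^1 = 0.421597
P(M+4) = 6 × 0.74209^2 × 0.25791^2 = 0.219786
P(M+6) = 4 × 0.74209^1 × 0.25791^3 = 0.050924
P(M+8) = 0.25791^4 = 0.004425
The M+2 peak is largest (0.421597); scaling to 100 gives 71.93 : 100.00 : 52.13 : 12.08 : 1.05.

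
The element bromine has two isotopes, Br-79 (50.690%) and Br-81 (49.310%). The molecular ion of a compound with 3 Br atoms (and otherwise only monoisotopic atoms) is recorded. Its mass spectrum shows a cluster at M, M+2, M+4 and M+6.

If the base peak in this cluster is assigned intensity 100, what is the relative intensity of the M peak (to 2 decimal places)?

Term probabilities: M 0.1302, M+2 0.3801, M+4 0.3698, M+6 0.1199. Base peak = M+2.
P(M+2) = C(3,1) × 0.50690^2 × 0.49310^1 = 3 × 0.25694761 × 0.4931 = 0.380103 (base)
P(M) = C(3,0) × 0.50690^3 × 0.49310^0 = 1 × 0.13024674 × 1.0000 = 0.130247
Relative intensity = 0.130247 / 0.380103 × 100 = 34.27

34.27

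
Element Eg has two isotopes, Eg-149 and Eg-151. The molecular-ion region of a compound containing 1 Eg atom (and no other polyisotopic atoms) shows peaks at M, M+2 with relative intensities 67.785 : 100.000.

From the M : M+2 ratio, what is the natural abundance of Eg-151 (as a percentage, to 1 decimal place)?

59.6%

If p is the fraction of Eg that is Eg-149, then I(M+2)/I(M) = [C(1,1)·p^0·(1−p)] / p^1 = 1·(1−p)/p = 100.000/67.785 = 1.4753
(1−p)/p = 1.4753/1 = 1.4753  ⇒  p = 1/(1 + 1.4753) = 0.4040
Eg-149: 40.4%, Eg-151: 59.6%.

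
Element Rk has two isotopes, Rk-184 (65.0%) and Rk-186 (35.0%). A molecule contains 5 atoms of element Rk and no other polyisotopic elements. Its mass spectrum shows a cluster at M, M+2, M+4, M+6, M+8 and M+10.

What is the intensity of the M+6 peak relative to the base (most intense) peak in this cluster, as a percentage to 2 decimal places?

Binomial terms of (0.650 + 0.350)^5: M 0.1160, M+2 0.3124, M+4 0.3364, M+6 0.1811, M+8 0.0488, M+10 0.0053 → M+4 is the base peak.
P(M+4) = C(5,2) × 0.650^3 × 0.350^2 = 10 × 0.274625 × 0.1225 = 0.336416 (base)
P(M+6) = C(5,3) × 0.650^2 × 0.350^3 = 10 × 0.4225 × 0.042875 = 0.181147
Relative intensity = 0.181147 / 0.336416 × 100 = 53.85

53.85%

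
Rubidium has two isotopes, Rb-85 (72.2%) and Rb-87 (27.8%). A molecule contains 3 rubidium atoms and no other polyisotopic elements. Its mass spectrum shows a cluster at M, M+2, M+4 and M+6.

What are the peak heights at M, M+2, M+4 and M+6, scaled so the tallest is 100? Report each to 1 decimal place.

Each Rb atom is independently Rb-85 (p = 0.722) or Rb-87 (q = 0.278); the cluster is the binomial expansion (p + q)^3.
P(M) = 0.722^3 = 0.376367
P(M+2) = 3 × 0.722^2 × 0.278^1 = 0.434751
P(M+4) = 3 × 0.722^1 × 0.278^2 = 0.167397
P(M+6) = 0.278^3 = 0.021485
The M+2 peak is largest (0.434751); scaling to 100 gives 86.6 : 100.0 : 38.5 : 4.9.

86.6 : 100.0 : 38.5 : 4.9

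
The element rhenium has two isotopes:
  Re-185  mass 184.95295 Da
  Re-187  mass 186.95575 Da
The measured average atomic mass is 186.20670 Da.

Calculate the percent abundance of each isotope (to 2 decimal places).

Re-185: 37.40%, Re-187: 62.60%

Let x be the fractional abundance of Re-185; then Re-187 has abundance 1 − x.
184.95295·x + 186.95575·(1 − x) = 186.20670
(184.95295 − 186.95575)·x = 186.20670 − 186.95575
x = -0.74905 / -2.00280 = 0.37400 → 37.40% Re-185, 62.60% Re-187.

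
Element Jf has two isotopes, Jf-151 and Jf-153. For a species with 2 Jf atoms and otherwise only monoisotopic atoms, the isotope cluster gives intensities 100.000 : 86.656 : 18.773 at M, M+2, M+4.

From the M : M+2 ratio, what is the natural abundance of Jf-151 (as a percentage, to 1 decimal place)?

If p is the fraction of Jf that is Jf-151, then I(M+2)/I(M) = [C(2,1)·p^1·(1−p)] / p^2 = 2·(1−p)/p = 86.656/100.000 = 0.8666
(1−p)/p = 0.8666/2 = 0.4333  ⇒  p = 1/(1 + 0.4333) = 0.6977
Jf-151: 69.8%, Jf-153: 30.2%.

69.8%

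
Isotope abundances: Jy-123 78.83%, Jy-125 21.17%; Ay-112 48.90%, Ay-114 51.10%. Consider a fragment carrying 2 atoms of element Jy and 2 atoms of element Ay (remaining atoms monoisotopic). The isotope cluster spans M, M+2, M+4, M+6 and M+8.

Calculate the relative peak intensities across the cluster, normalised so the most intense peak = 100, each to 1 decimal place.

38.1 : 100.0 : 87.0 : 28.1 : 3.0

Element Jy pattern (n=2): 0.62141689 : 0.33376622 : 0.04481689
Element Ay pattern (n=2): 0.239121 : 0.499758 : 0.261121
Convolve the two distributions (both contribute in 2-u steps):
  M: 0.62141689×0.239121 = 0.148594
  M+2: 0.62141689×0.499758 + 0.33376622×0.239121 = 0.390369
  M+4: 0.62141689×0.261121 + 0.33376622×0.499758 + 0.04481689×0.239121 = 0.339784
  M+6: 0.33376622×0.261121 + 0.04481689×0.499758 = 0.109551
  M+8: 0.04481689×0.261121 = 0.011703
Scale to base peak (0.390369) = 100: 38.1 : 100.0 : 87.0 : 28.1 : 3.0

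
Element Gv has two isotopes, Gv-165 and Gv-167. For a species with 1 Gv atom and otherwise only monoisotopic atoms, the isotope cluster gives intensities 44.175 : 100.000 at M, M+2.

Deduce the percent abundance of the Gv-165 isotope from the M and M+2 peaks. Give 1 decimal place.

30.6%

Write p for the Gv-165 fraction. I(M+2)/I(M) = [C(1,1)·p^0·(1−p)] / p^1 = 1·(1−p)/p = 100.000/44.175 = 2.2637
(1−p)/p = 2.2637/1 = 2.2637  ⇒  p = 1/(1 + 2.2637) = 0.3064
Gv-165: 30.6%, Gv-167: 69.4%.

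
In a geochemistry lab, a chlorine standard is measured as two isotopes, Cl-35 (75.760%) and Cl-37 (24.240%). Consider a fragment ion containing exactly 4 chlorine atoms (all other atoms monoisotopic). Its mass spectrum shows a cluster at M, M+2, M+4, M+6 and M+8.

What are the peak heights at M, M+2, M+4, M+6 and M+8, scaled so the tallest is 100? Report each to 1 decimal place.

Each Cl atom is independently Cl-35 (p = 0.75760) or Cl-37 (q = 0.24240); the cluster is the binomial expansion (p + q)^4.
P(M) = 0.75760^4 = 0.329428
P(M+2) = 4 × 0.75760^3 × 0.24240^1 = 0.421612
P(M+4) = 6 × 0.75760^2 × 0.24240^2 = 0.202347
P(M+6) = 4 × 0.75760^1 × 0.24240^3 = 0.043162
P(M+8) = 0.24240^4 = 0.003452
The M+2 peak is largest (0.421612); scaling to 100 gives 78.1 : 100.0 : 48.0 : 10.2 : 0.8.

78.1 : 100.0 : 48.0 : 10.2 : 0.8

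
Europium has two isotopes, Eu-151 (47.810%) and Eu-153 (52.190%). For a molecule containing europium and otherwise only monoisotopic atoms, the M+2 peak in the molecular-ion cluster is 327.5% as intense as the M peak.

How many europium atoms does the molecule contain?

3

For n independent Eu atoms, I(M+2)/I(M) = n · (abundance Eu-153) / (abundance Eu-151) = n · 0.52190/0.47810.
n = 3.275 × 0.47810/0.52190 = 3.00 ≈ 3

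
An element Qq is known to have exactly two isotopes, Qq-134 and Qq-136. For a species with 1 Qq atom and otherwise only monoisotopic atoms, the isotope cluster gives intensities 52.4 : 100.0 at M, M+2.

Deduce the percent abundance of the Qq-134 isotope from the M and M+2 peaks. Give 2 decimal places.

Write p for the Qq-134 fraction. I(M+2)/I(M) = [C(1,1)·p^0·(1−p)] / p^1 = 1·(1−p)/p = 100.0/52.4 = 1.9084
(1−p)/p = 1.9084/1 = 1.9084  ⇒  p = 1/(1 + 1.9084) = 0.3438
Qq-134: 34.38%, Qq-136: 65.62%.

34.38%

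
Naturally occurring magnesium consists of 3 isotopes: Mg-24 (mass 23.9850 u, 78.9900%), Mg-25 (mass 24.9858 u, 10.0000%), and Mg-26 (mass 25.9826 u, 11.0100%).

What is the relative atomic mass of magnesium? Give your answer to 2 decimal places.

The abundance-weighted mean is 0.789900 × 23.9850 + 0.100000 × 24.9858 + 0.110100 × 25.9826
= 18.94575 + 2.49858 + 2.86068 = 24.30501 u

24.31 u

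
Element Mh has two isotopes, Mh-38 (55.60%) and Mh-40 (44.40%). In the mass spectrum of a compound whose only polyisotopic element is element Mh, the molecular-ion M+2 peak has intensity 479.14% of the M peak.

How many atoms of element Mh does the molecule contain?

The M+2/M ratio from n Mh atoms is n · q/p = n · 0.4440/0.5560.
n = 4.7914 × 0.5560/0.4440 = 6.00 ≈ 6

6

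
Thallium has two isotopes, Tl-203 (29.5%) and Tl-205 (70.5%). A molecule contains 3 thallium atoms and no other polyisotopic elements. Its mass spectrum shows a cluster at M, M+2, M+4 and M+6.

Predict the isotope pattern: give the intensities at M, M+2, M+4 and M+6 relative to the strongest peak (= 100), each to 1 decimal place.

5.8 : 41.8 : 100.0 : 79.7

The 3 Tl atoms are independent, so intensities follow the terms of (0.295 + 0.705)^3.
P(M) = 0.295^3 = 0.025672
P(M+2) = 3 × 0.295^2 × 0.705^1 = 0.184058
P(M+4) = 3 × 0.295^1 × 0.705^2 = 0.439867
P(M+6) = 0.705^3 = 0.350403
The M+4 peak is largest (0.439867); scaling to 100 gives 5.8 : 41.8 : 100.0 : 79.7.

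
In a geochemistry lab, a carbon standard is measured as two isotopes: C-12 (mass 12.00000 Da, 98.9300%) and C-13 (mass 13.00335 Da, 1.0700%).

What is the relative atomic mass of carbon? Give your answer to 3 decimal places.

Ar = Σ fᵢ·mᵢ = 0.989300 × 12.00000 + 0.010700 × 13.00335
= 11.871600 + 0.139136 = 12.010736 Da

12.011 Da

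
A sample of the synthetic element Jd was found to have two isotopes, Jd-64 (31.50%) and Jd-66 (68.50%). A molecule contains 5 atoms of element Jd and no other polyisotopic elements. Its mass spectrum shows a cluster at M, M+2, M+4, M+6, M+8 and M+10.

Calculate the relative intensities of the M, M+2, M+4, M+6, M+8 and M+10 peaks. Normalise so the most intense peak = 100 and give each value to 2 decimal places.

0.89 : 9.72 : 42.29 : 91.97 : 100.00 : 43.49

The 5 Jd atoms are independent, so intensities follow the terms of (0.3150 + 0.6850)^5.
P(M) = 0.3150^5 = 0.003101
P(M+2) = 5 × 0.3150^4 × 0.6850^1 = 0.033721
P(M+4) = 10 × 0.3150^3 × 0.6850^2 = 0.146660
P(M+6) = 10 × 0.3150^2 × 0.6850^3 = 0.318928
P(M+8) = 5 × 0.3150^1 × 0.6850^4 = 0.346771
P(M+10) = 0.6850^5 = 0.150818
The M+8 peak is largest (0.346771); scaling to 100 gives 0.89 : 9.72 : 42.29 : 91.97 : 100.00 : 43.49.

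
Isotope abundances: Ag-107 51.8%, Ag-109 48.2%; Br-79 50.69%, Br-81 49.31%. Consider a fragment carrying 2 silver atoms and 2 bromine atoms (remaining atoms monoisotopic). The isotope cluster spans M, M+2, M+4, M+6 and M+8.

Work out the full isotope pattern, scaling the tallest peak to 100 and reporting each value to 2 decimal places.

18.41 : 70.07 : 100.00 : 63.42 : 15.08

Silver pattern (n=2): 0.268324 : 0.499352 : 0.232324
Bromine pattern (n=2): 0.25694761 : 0.49990478 : 0.24314761
Convolve the two distributions (both contribute in 2-u steps):
  M: 0.268324×0.25694761 = 0.068945
  M+2: 0.268324×0.49990478 + 0.499352×0.25694761 = 0.262444
  M+4: 0.268324×0.24314761 + 0.499352×0.49990478 + 0.232324×0.25694761 = 0.374566
  M+6: 0.499352×0.24314761 + 0.232324×0.49990478 = 0.237556
  M+8: 0.232324×0.24314761 = 0.056489
Scale to base peak (0.374566) = 100: 18.41 : 70.07 : 100.00 : 63.42 : 15.08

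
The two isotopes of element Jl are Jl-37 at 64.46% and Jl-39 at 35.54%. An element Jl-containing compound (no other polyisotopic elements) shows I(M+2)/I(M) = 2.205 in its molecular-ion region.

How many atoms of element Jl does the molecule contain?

4

The M+2/M ratio from n Jl atoms is n · q/p = n · 0.3554/0.6446.
n = 2.205 × 0.6446/0.3554 = 4.00 ≈ 4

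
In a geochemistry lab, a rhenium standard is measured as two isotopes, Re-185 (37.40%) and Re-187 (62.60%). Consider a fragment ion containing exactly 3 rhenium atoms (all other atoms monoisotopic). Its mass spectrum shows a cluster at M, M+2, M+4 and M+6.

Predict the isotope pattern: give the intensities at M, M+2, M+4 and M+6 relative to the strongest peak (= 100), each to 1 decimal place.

The 3 Re atoms are independent, so intensities follow the terms of (0.3740 + 0.6260)^3.
P(M) = 0.3740^3 = 0.052314
P(M+2) = 3 × 0.3740^2 × 0.6260^1 = 0.262687
P(M+4) = 3 × 0.3740^1 × 0.6260^2 = 0.439685
P(M+6) = 0.6260^3 = 0.245314
The M+4 peak is largest (0.439685); scaling to 100 gives 11.9 : 59.7 : 100.0 : 55.8.

11.9 : 59.7 : 100.0 : 55.8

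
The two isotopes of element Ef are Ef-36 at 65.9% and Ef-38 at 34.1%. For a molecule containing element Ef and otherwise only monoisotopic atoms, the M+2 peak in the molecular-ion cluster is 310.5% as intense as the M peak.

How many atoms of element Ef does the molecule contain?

6

The M+2/M ratio from n Ef atoms is n · q/p = n · 0.341/0.659.
n = 3.105 × 0.659/0.341 = 6.00 ≈ 6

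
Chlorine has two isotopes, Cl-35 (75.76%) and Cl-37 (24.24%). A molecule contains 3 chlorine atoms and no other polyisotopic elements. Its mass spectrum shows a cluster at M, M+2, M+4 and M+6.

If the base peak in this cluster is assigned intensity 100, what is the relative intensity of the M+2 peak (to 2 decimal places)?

Term probabilities: M 0.4348, M+2 0.4174, M+4 0.1335, M+6 0.0142. Base peak = M.
P(M) = C(3,0) × 0.7576^3 × 0.2424^0 = 1 × 0.4348304 × 1.0000 = 0.434830 (base)
P(M+2) = C(3,1) × 0.7576^2 × 0.2424^1 = 3 × 0.57395776 × 0.2424 = 0.417382
Relative intensity = 0.417382 / 0.434830 × 100 = 95.99

95.99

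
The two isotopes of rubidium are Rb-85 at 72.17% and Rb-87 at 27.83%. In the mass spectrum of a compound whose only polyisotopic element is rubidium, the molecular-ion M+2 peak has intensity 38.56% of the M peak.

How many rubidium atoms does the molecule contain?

For n independent Rb atoms, I(M+2)/I(M) = n · (abundance Rb-87) / (abundance Rb-85) = n · 0.2783/0.7217.
n = 0.3856 × 0.7217/0.2783 = 1.00 ≈ 1

1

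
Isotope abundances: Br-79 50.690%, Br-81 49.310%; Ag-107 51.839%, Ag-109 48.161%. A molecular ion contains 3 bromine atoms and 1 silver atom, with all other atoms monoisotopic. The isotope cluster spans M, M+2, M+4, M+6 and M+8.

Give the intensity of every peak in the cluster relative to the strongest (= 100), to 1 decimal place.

Bromine pattern (n=3): 0.13024674 : 0.3801026 : 0.36975457 : 0.11989609
Silver pattern (n=1): 0.51839 : 0.48161
Convolve the two distributions (both contribute in 2-u steps):
  M: 0.13024674×0.51839 = 0.067519
  M+2: 0.13024674×0.48161 + 0.3801026×0.51839 = 0.259770
  M+4: 0.3801026×0.48161 + 0.36975457×0.51839 = 0.374738
  M+6: 0.36975457×0.48161 + 0.11989609×0.51839 = 0.240230
  M+8: 0.11989609×0.48161 = 0.057743
Scale to base peak (0.374738) = 100: 18.0 : 69.3 : 100.0 : 64.1 : 15.4

18.0 : 69.3 : 100.0 : 64.1 : 15.4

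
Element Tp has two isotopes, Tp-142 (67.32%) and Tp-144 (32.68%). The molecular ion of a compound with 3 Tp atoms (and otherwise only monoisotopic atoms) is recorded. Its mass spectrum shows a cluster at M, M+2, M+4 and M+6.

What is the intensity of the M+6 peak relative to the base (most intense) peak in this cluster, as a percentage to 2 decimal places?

7.86%

Term probabilities: M 0.3051, M+2 0.4443, M+4 0.2157, M+6 0.0349. Base peak = M+2.
P(M+2) = C(3,1) × 0.6732^2 × 0.3268^1 = 3 × 0.45319824 × 0.3268 = 0.444316 (base)
P(M+6) = C(3,3) × 0.6732^0 × 0.3268^3 = 1 × 1.0000 × 0.03490166 = 0.034902
Relative intensity = 0.034902 / 0.444316 × 100 = 7.86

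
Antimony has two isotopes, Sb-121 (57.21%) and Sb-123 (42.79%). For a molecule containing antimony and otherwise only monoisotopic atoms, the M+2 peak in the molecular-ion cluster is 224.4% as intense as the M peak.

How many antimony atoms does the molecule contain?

For n independent Sb atoms, I(M+2)/I(M) = n · (abundance Sb-123) / (abundance Sb-121) = n · 0.4279/0.5721.
n = 2.244 × 0.5721/0.4279 = 3.00 ≈ 3

3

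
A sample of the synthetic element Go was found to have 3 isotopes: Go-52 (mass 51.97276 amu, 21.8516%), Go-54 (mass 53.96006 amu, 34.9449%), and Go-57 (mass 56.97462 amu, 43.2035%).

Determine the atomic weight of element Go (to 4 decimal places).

54.8282 amu

The abundance-weighted mean is 0.218516 × 51.97276 + 0.349449 × 53.96006 + 0.432035 × 56.97462
= 11.356880 + 18.856289 + 24.615030 = 54.828199 amu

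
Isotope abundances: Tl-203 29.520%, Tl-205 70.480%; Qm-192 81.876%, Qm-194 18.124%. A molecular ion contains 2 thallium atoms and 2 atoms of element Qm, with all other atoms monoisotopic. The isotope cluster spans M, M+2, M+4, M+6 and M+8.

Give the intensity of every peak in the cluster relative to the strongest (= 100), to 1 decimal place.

12.7 : 66.4 : 100.0 : 35.1 : 3.6

Thallium pattern (n=2): 0.08714304 : 0.41611392 : 0.49674304
Element Qm pattern (n=2): 0.67036794 : 0.29678412 : 0.03284794
Convolve the two distributions (both contribute in 2-u steps):
  M: 0.08714304×0.67036794 = 0.058418
  M+2: 0.08714304×0.29678412 + 0.41611392×0.67036794 = 0.304812
  M+4: 0.08714304×0.03284794 + 0.41611392×0.29678412 + 0.49674304×0.67036794 = 0.459359
  M+6: 0.41611392×0.03284794 + 0.49674304×0.29678412 = 0.161094
  M+8: 0.49674304×0.03284794 = 0.016317
Scale to base peak (0.459359) = 100: 12.7 : 66.4 : 100.0 : 35.1 : 3.6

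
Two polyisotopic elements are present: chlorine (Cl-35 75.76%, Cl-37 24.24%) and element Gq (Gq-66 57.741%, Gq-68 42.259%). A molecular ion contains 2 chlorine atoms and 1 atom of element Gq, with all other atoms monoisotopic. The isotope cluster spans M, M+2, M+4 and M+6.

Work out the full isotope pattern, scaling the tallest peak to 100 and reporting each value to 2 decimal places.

72.90 : 100.00 : 41.60 : 5.46

Chlorine pattern (n=2): 0.57395776 : 0.36728448 : 0.05875776
Element Gq pattern (n=1): 0.57741 : 0.42259
Convolve the two distributions (both contribute in 2-u steps):
  M: 0.57395776×0.57741 = 0.331409
  M+2: 0.57395776×0.42259 + 0.36728448×0.57741 = 0.454623
  M+4: 0.36728448×0.42259 + 0.05875776×0.57741 = 0.189138
  M+6: 0.05875776×0.42259 = 0.024830
Scale to base peak (0.454623) = 100: 72.90 : 100.00 : 41.60 : 5.46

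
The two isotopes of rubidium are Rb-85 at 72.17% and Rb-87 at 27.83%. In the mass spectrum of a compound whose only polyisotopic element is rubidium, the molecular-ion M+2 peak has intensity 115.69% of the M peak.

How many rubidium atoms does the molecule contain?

For n independent Rb atoms, I(M+2)/I(M) = n · (abundance Rb-87) / (abundance Rb-85) = n · 0.2783/0.7217.
n = 1.1569 × 0.7217/0.2783 = 3.00 ≈ 3

3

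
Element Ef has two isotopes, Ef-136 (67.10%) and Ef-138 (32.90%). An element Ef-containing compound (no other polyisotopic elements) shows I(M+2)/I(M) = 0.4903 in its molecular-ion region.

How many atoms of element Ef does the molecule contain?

The M+2/M ratio from n Ef atoms is n · q/p = n · 0.3290/0.6710.
n = 0.4903 × 0.6710/0.3290 = 1.00 ≈ 1

1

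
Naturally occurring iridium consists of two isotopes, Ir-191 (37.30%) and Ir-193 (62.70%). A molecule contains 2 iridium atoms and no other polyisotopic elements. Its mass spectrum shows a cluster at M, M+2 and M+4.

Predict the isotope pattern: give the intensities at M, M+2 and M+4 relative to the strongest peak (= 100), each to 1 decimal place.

Each Ir atom is independently Ir-191 (p = 0.3730) or Ir-193 (q = 0.6270); the cluster is the binomial expansion (p + q)^2.
P(M) = 0.3730^2 = 0.139129
P(M+2) = 2 × 0.3730^1 × 0.6270^1 = 0.467742
P(M+4) = 0.6270^2 = 0.393129
The M+2 peak is largest (0.467742); scaling to 100 gives 29.7 : 100.0 : 84.0.

29.7 : 100.0 : 84.0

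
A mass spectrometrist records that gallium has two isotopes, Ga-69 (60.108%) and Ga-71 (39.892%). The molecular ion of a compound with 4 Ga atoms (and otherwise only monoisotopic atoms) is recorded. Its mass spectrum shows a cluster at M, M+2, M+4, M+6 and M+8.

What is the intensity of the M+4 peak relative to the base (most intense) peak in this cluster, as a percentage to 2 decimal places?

Binomial terms of (0.60108 + 0.39892)^4: M 0.1305, M+2 0.3465, M+4 0.3450, M+6 0.1526, M+8 0.0253 → M+2 is the base peak.
P(M+2) = C(4,1) × 0.60108^3 × 0.39892^1 = 4 × 0.2171685 × 0.39892 = 0.346531 (base)
P(M+4) = C(4,2) × 0.60108^2 × 0.39892^2 = 6 × 0.36129717 × 0.15913717 = 0.344975
Relative intensity = 0.344975 / 0.346531 × 100 = 99.55

99.55%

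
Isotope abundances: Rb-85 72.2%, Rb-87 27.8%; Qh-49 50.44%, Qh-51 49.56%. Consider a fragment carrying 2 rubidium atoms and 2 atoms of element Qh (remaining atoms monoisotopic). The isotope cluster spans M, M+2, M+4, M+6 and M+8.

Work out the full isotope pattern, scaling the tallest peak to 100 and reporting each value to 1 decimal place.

36.6 : 100.0 : 96.0 : 37.8 : 5.2

Rubidium pattern (n=2): 0.521284 : 0.401432 : 0.077284
Element Qh pattern (n=2): 0.25441936 : 0.49996128 : 0.24561936
Convolve the two distributions (both contribute in 2-u steps):
  M: 0.521284×0.25441936 = 0.132625
  M+2: 0.521284×0.49996128 + 0.401432×0.25441936 = 0.362754
  M+4: 0.521284×0.24561936 + 0.401432×0.49996128 + 0.077284×0.25441936 = 0.348400
  M+6: 0.401432×0.24561936 + 0.077284×0.49996128 = 0.137238
  M+8: 0.077284×0.24561936 = 0.018982
Scale to base peak (0.362754) = 100: 36.6 : 100.0 : 96.0 : 37.8 : 5.2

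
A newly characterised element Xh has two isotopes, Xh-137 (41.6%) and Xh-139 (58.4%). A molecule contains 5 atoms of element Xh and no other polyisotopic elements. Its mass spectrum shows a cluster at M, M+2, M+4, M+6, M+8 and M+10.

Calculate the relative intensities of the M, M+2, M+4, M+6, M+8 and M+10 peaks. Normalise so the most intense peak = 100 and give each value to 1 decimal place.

3.6 : 25.4 : 71.2 : 100.0 : 70.2 : 19.7

Expanding (0.416 + 0.584)^5:
P(M) = 0.416^5 = 0.012459
P(M+2) = 5 × 0.416^4 × 0.584^1 = 0.087449
P(M+4) = 10 × 0.416^3 × 0.584^2 = 0.245531
P(M+6) = 10 × 0.416^2 × 0.584^3 = 0.344687
P(M+8) = 5 × 0.416^1 × 0.584^4 = 0.241944
P(M+10) = 0.584^5 = 0.067930
The M+6 peak is largest (0.344687); scaling to 100 gives 3.6 : 25.4 : 71.2 : 100.0 : 70.2 : 19.7.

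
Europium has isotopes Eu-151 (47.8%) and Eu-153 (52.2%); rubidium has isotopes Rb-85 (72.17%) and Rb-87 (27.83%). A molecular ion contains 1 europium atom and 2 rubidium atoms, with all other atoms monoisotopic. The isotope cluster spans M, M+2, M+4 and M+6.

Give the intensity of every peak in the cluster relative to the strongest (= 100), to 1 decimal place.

53.7 : 100.0 : 53.2 : 8.7

Europium pattern (n=1): 0.4780 : 0.5220
Rubidium pattern (n=2): 0.52085089 : 0.40169822 : 0.07745089
Convolve the two distributions (both contribute in 2-u steps):
  M: 0.4780×0.52085089 = 0.248967
  M+2: 0.4780×0.40169822 + 0.5220×0.52085089 = 0.463896
  M+4: 0.4780×0.07745089 + 0.5220×0.40169822 = 0.246708
  M+6: 0.5220×0.07745089 = 0.040429
Scale to base peak (0.463896) = 100: 53.7 : 100.0 : 53.2 : 8.7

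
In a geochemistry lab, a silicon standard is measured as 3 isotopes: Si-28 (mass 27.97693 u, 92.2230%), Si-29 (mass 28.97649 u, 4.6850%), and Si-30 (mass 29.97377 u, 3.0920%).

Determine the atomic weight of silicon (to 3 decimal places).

Weight each isotope mass by its fractional abundance: 0.922230 × 27.97693 + 0.046850 × 28.97649 + 0.030920 × 29.97377
= 25.801164 + 1.357549 + 0.926789 = 28.085502 u

28.086 u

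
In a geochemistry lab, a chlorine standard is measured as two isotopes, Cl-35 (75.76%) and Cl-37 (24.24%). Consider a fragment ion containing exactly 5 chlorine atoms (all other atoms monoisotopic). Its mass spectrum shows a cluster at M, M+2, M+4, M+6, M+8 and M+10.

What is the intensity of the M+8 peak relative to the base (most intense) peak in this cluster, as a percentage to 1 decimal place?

3.3%

Binomial terms of (0.7576 + 0.2424)^5: M 0.2496, M+2 0.3993, M+4 0.2555, M+6 0.0817, M+8 0.0131, M+10 0.0008 → M+2 is the base peak.
P(M+2) = C(5,1) × 0.7576^4 × 0.2424^1 = 5 × 0.32942751 × 0.2424 = 0.399266 (base)
P(M+8) = C(5,4) × 0.7576^1 × 0.2424^4 = 5 × 0.7576 × 0.00345247 = 0.013078
Relative intensity = 0.013078 / 0.399266 × 100 = 3.3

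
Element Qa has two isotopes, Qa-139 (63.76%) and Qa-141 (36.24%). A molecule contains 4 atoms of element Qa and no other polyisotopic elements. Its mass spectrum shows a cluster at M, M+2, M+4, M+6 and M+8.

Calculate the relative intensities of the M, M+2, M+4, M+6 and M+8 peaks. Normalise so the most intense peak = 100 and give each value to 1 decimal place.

44.0 : 100.0 : 85.3 : 32.3 : 4.6

Each Qa atom is independently Qa-139 (p = 0.6376) or Qa-141 (q = 0.3624); the cluster is the binomial expansion (p + q)^4.
P(M) = 0.6376^4 = 0.165270
P(M+2) = 4 × 0.6376^3 × 0.3624^1 = 0.375745
P(M+4) = 6 × 0.6376^2 × 0.3624^2 = 0.320350
P(M+6) = 4 × 0.6376^1 × 0.3624^3 = 0.121387
P(M+8) = 0.3624^4 = 0.017249
The M+2 peak is largest (0.375745); scaling to 100 gives 44.0 : 100.0 : 85.3 : 32.3 : 4.6.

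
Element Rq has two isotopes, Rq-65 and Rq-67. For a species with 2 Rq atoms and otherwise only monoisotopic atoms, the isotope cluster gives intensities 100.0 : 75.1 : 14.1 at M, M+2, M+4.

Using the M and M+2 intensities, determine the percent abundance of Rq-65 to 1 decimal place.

72.7%

If p is the fraction of Rq that is Rq-65, then I(M+2)/I(M) = [C(2,1)·p^1·(1−p)] / p^2 = 2·(1−p)/p = 75.1/100.0 = 0.7510
(1−p)/p = 0.7510/2 = 0.3755  ⇒  p = 1/(1 + 0.3755) = 0.7270
Rq-65: 72.7%, Rq-67: 27.3%.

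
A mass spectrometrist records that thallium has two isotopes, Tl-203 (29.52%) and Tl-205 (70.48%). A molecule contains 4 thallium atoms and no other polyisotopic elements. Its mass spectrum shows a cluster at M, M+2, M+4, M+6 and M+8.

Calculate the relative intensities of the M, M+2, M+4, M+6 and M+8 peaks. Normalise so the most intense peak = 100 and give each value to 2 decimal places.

1.84 : 17.54 : 62.83 : 100.00 : 59.69

Each Tl atom is independently Tl-203 (p = 0.2952) or Tl-205 (q = 0.7048); the cluster is the binomial expansion (p + q)^4.
P(M) = 0.2952^4 = 0.007594
P(M+2) = 4 × 0.2952^3 × 0.7048^1 = 0.072523
P(M+4) = 6 × 0.2952^2 × 0.7048^2 = 0.259726
P(M+6) = 4 × 0.2952^1 × 0.7048^3 = 0.413403
P(M+8) = 0.7048^4 = 0.246754
The M+6 peak is largest (0.413403); scaling to 100 gives 1.84 : 17.54 : 62.83 : 100.00 : 59.69.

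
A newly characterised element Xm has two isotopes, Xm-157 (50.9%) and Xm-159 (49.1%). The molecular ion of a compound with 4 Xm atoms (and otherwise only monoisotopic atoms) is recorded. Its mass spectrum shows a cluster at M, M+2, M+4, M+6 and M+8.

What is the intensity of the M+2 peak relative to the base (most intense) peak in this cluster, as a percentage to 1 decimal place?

69.1%

(0.509 + 0.491)^4 gives M 0.0671, M+2 0.2590, M+4 0.3748, M+6 0.2410, M+8 0.0581; the largest is M+4.
P(M+4) = C(4,2) × 0.509^2 × 0.491^2 = 6 × 0.259081 × 0.241081 = 0.374757 (base)
P(M+2) = C(4,1) × 0.509^3 × 0.491^1 = 4 × 0.13187223 × 0.4910 = 0.258997
Relative intensity = 0.258997 / 0.374757 × 100 = 69.1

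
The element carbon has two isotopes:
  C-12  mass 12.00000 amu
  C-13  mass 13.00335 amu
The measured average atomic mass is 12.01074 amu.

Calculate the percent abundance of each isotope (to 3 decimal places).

Writing the weighted mean with unknown fraction x of C-12:
12.00000·x + 13.00335·(1 − x) = 12.01074
(12.00000 − 13.00335)·x = 12.01074 − 13.00335
x = -0.99261 / -1.00335 = 0.98930 → 98.930% C-12, 1.070% C-13.

C-12: 98.930%, C-13: 1.070%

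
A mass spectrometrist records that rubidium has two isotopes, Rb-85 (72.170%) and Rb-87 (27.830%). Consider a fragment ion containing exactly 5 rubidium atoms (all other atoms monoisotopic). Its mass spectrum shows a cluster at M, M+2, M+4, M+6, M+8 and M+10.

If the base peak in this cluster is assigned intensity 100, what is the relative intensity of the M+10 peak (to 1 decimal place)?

0.4

(0.72170 + 0.27830)^5 gives M 0.1958, M+2 0.3775, M+4 0.2911, M+6 0.1123, M+8 0.0216, M+10 0.0017; the largest is M+2.
P(M+2) = C(5,1) × 0.72170^4 × 0.27830^1 = 5 × 0.27128565 × 0.2783 = 0.377494 (base)
P(M+10) = C(5,5) × 0.72170^0 × 0.27830^5 = 1 × 1.0000 × 0.00166942 = 0.001669
Relative intensity = 0.001669 / 0.377494 × 100 = 0.4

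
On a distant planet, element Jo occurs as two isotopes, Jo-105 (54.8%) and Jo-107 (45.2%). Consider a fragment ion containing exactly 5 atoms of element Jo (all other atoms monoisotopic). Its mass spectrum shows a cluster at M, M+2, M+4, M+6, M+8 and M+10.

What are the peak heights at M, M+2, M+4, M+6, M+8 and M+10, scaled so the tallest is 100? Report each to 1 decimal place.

The 5 Jo atoms are independent, so intensities follow the terms of (0.548 + 0.452)^5.
P(M) = 0.548^5 = 0.049420
P(M+2) = 5 × 0.548^4 × 0.452^1 = 0.203812
P(M+4) = 10 × 0.548^3 × 0.452^2 = 0.336216
P(M+6) = 10 × 0.548^2 × 0.452^3 = 0.277317
P(M+8) = 5 × 0.548^1 × 0.452^4 = 0.114368
P(M+10) = 0.452^5 = 0.018867
The M+4 peak is largest (0.336216); scaling to 100 gives 14.7 : 60.6 : 100.0 : 82.5 : 34.0 : 5.6.

14.7 : 60.6 : 100.0 : 82.5 : 34.0 : 5.6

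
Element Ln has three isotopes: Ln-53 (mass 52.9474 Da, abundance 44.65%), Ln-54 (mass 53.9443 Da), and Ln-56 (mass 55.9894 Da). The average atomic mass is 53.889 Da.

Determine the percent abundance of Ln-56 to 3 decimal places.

19.061%

The remaining 55.35% is split between Ln-54 (fraction x) and Ln-56 (fraction 0.5535 − x).
Substituting: 53.9443x + 55.9894(0.5535 − x) = 30.2479859
(53.9443 − 55.9894)x = -0.742147  ⇒  x = 0.36289, y = 0.19061
Ln-54: 36.289%, Ln-56: 19.061%.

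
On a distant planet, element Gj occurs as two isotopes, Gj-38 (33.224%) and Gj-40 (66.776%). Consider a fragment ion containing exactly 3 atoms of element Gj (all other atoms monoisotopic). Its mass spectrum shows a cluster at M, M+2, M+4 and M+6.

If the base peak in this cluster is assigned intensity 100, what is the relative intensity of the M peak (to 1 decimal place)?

(0.33224 + 0.66776)^3 gives M 0.0367, M+2 0.2211, M+4 0.4444, M+6 0.2978; the largest is M+4.
P(M+4) = C(3,2) × 0.33224^1 × 0.66776^2 = 3 × 0.33224 × 0.44590342 = 0.444441 (base)
P(M) = C(3,0) × 0.33224^3 × 0.66776^0 = 1 × 0.03667379 × 1.0000 = 0.036674
Relative intensity = 0.036674 / 0.444441 × 100 = 8.3

8.3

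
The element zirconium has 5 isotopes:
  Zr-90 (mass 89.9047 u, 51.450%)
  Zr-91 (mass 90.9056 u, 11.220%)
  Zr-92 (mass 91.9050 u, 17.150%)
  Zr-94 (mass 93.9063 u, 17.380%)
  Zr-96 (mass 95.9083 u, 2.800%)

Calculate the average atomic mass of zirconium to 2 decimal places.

Average mass = Σ (abundance × isotope mass) = 0.51450 × 89.9047 + 0.11220 × 90.9056 + 0.17150 × 91.9050 + 0.17380 × 93.9063 + 0.02800 × 95.9083
= 46.25597 + 10.19961 + 15.76171 + 16.32091 + 2.68543 = 91.22363 u

91.22 u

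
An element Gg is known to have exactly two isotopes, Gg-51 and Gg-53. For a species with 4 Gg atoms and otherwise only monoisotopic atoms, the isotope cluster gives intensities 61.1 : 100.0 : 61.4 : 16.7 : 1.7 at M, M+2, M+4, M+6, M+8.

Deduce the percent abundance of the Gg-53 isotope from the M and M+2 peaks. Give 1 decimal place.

29.0%

Let p = fractional abundance of Gg-51. I(M+2)/I(M) = [C(4,1)·p^3·(1−p)] / p^4 = 4·(1−p)/p = 100.0/61.1 = 1.6367
(1−p)/p = 1.6367/4 = 0.4092  ⇒  p = 1/(1 + 0.4092) = 0.7096
Gg-51: 71.0%, Gg-53: 29.0%.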